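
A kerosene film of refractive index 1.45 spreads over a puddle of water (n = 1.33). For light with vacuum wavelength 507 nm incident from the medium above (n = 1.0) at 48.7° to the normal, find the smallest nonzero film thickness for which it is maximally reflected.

102 nm

Ray reflecting at the top interface goes from n = 1.0 toward n = 1.45: a half-wave phase shift.
Bottom surface (1.45 → 1.33): reflection off a lower-index medium gives no phase shift.
The two reflections differ by half a wavelength.
For maximum reflection here: 2 n t cos θ_r = (m + ½) λ.
Snell's law: 1.0 sin 48.7° = 1.45 sin θ_r → sin θ_r = 0.518, cos θ_r = 0.855.
Minimum at m = 0: t = λ / (4 n cos θ_r) = 507 / (4 × 1.45 × 0.855) = 102 nm.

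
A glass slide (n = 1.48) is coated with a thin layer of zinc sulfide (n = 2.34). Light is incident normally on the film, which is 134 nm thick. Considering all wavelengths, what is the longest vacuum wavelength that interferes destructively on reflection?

At the upper boundary (n = 1.0 to n = 2.34) the reflected ray undergoes a half-wave phase shift.
Bottom surface (2.34 → 1.48): reflection off a lower-index medium gives no phase shift.
The two reflections differ by half a wavelength.
For weak reflection here: 2 n t = m λ.
λ = 2 n t / m. The longest wavelength is m = 1: λ = 2 × 2.34 × 134 / 1.00 = 627 nm.

627 nm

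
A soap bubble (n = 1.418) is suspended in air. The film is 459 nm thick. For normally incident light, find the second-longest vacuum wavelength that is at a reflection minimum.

651 nm

Ray reflecting at the top interface goes from n = 1.0 toward n = 1.418: a half-wave phase shift.
Ray reflecting at the bottom interface goes from n = 1.418 toward n = 1.0: no phase shift.
The two reflections differ by half a wavelength.
So the condition for destructive reflection is 2 n t = m λ.
λ = 2 n t / m. The second-longest wavelength is m = 2: λ = 2 × 1.418 × 459 / 2.00 = 651 nm.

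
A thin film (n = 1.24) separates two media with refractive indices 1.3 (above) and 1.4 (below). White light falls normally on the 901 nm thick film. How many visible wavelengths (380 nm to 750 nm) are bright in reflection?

3

Top surface (1.3 → 1.24): reflection off a lower-index medium gives no phase shift.
Bottom surface (1.24 → 1.4): reflection off a higher-index medium gives a half-wave phase shift.
Exactly one π shift → a net half-wave offset.
For maximum reflection here: 2 n t = (m + ½) λ.
λ = 2 n t / (m + ½) = 2234 / (m + ½) nm.
m=2: 894 nm (IR); m=3: 638 nm (visible); m=4: 497 nm (visible); m=5: 406 nm (visible); m=6: 344 nm (UV).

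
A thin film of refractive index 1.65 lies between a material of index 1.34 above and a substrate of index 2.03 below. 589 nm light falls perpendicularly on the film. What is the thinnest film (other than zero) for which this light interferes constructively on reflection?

178 nm

At the upper boundary (n = 1.34 to n = 1.65) the reflected ray undergoes a half-wave phase shift.
At the lower boundary (n = 1.65 to n = 2.03) the reflected ray undergoes a half-wave phase shift.
Zero or two π shifts → no net half-wave offset.
With no net inversion, constructive interference in reflection requires 2 n t = m λ.
Minimum nonzero at m = 1: t = λ / (2 n) = 589 / (2 × 1.65) = 178 nm.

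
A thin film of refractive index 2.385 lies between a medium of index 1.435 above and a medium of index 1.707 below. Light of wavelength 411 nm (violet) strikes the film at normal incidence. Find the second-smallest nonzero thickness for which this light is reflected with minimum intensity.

Top surface (1.435 → 2.385): reflection off a higher-index medium gives a half-wave phase shift.
At the lower boundary (n = 2.385 to n = 1.707) the reflected ray undergoes no phase shift.
The two reflections differ by half a wavelength.
For weak reflection here: 2 n t = m λ.
The second-smallest nonzero thickness corresponds to m = 2: t = m λ / (2 n) = 2.00 × 411 / (2 × 2.385) = 172 nm.

172 nm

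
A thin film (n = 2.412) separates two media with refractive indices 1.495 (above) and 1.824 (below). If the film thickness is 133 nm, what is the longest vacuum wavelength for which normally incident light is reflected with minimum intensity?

642 nm

At the upper boundary (n = 1.495 to n = 2.412) the reflected ray undergoes a half-wave phase shift.
Bottom surface (2.412 → 1.824): reflection off a lower-index medium gives no phase shift.
Net: one phase inversion between the two reflected rays.
For dark reflection here: 2 n t = m λ.
λ = 2 n t / m. The longest wavelength is m = 1: λ = 2 × 2.412 × 133 / 1.00 = 642 nm.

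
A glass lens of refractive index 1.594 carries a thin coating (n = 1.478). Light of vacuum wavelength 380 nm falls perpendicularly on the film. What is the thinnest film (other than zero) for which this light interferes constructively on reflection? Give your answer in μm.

0.129 μm

Top surface (1.0 → 1.478): reflection off a higher-index medium gives a half-wave phase shift.
Bottom surface (1.478 → 1.594): reflection off a higher-index medium gives a half-wave phase shift.
Zero or two π shifts → no net half-wave offset.
So the condition for constructive reflection is 2 n t = m λ.
Minimum nonzero at m = 1: t = λ / (2 n) = 380 / (2 × 1.478) = 129 nm.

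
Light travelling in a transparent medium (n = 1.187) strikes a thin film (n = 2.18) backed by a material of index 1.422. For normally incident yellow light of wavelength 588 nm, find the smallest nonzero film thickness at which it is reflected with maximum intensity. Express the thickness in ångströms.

At the upper boundary (n = 1.187 to n = 2.18) the reflected ray undergoes a half-wave phase shift.
At the lower boundary (n = 2.18 to n = 1.422) the reflected ray undergoes no phase shift.
The two reflections differ by half a wavelength.
For bright reflection here: 2 n t = (m + ½) λ.
Minimum at m = 0: t = λ / (4 n) = 588 / (4 × 2.18) = 67.4 nm.

674 Å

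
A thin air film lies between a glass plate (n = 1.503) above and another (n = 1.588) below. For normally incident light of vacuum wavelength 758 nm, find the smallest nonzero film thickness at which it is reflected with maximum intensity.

At the upper boundary (n = 1.503 to n = 1.0) the reflected ray undergoes no phase shift.
At the lower boundary (n = 1.0 to n = 1.588) the reflected ray undergoes a half-wave phase shift.
The two reflections differ by half a wavelength.
So the condition for constructive reflection is 2 n t = (m + ½) λ.
Minimum at m = 0: t = λ / (4 n) = 758 / (4 × 1.0) = 190 nm.

190 nm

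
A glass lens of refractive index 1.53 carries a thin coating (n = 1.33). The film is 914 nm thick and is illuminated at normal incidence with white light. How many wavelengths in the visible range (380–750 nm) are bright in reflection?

Ray reflecting at the top interface goes from n = 1.0 toward n = 1.33: a half-wave phase shift.
At the lower boundary (n = 1.33 to n = 1.53) the reflected ray undergoes a half-wave phase shift.
The two reflections carry the same phase change, so no net offset.
For strong reflection here: 2 n t = m λ.
λ = 2 n t / m = 2431 / m nm.
m=3: 810 nm (IR); m=4: 608 nm (visible); m=5: 486 nm (visible); m=6: 405 nm (visible); m=7: 347 nm (UV).

3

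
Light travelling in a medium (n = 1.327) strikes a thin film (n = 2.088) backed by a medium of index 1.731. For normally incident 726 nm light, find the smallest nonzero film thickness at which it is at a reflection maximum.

Top surface (1.327 → 2.088): reflection off a higher-index medium gives a half-wave phase shift.
Ray reflecting at the bottom interface goes from n = 2.088 toward n = 1.731: no phase shift.
The two reflections differ by half a wavelength.
For bright reflection here: 2 n t = (m + ½) λ.
Minimum at m = 0: t = λ / (4 n) = 726 / (4 × 2.088) = 86.9 nm.

86.9 nm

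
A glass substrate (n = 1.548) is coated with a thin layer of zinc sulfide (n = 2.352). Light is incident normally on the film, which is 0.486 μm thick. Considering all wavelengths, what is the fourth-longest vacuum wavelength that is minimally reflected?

572 nm

At the upper boundary (n = 1.0 to n = 2.352) the reflected ray undergoes a half-wave phase shift.
Bottom surface (2.352 → 1.548): reflection off a lower-index medium gives no phase shift.
Exactly one π shift → a net half-wave offset.
So the condition for destructive reflection is 2 n t = m λ.
λ = 2 n t / m. The fourth-longest wavelength is m = 4: λ = 2 × 2.352 × 486 / 4.00 = 572 nm.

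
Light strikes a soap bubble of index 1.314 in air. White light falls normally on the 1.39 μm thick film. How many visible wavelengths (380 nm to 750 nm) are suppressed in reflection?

5

At the upper boundary (n = 1.0 to n = 1.314) the reflected ray undergoes a half-wave phase shift.
At the lower boundary (n = 1.314 to n = 1.0) the reflected ray undergoes no phase shift.
Net: one phase inversion between the two reflected rays.
For weak reflection here: 2 n t = m λ.
λ = 2 n t / m = 3653 / m nm.
m=4: 913 nm (IR); m=5: 731 nm (visible); m=6: 609 nm (visible); m=7: 522 nm (visible); m=8: 457 nm (visible); m=9: 406 nm (visible); m=10: 365 nm (UV).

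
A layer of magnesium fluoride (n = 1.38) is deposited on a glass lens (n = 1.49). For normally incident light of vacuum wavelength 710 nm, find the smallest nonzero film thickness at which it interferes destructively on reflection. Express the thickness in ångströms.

1286 Å

Top surface (1.0 → 1.38): reflection off a higher-index medium gives a half-wave phase shift.
Ray reflecting at the bottom interface goes from n = 1.38 toward n = 1.49: a half-wave phase shift.
The two reflections carry the same phase change, so no net offset.
With no net inversion, destructive interference in reflection requires 2 n t = (m + ½) λ.
Minimum at m = 0: t = λ / (4 n) = 710 / (4 × 1.38) = 129 nm.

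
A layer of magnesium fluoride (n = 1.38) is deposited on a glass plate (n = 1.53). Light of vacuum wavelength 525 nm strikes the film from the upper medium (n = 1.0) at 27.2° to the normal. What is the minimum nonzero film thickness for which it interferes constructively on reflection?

Ray reflecting at the top interface goes from n = 1.0 toward n = 1.38: a half-wave phase shift.
At the lower boundary (n = 1.38 to n = 1.53) the reflected ray undergoes a half-wave phase shift.
Zero or two π shifts → no net half-wave offset.
With no net inversion, constructive interference in reflection requires 2 n t cos θ_r = m λ.
Snell's law: 1.0 sin 27.2° = 1.38 sin θ_r → sin θ_r = 0.331, cos θ_r = 0.944.
Minimum nonzero at m = 1: t = λ / (2 n cos θ_r) = 525 / (2 × 1.38 × 0.944) = 202 nm.

202 nm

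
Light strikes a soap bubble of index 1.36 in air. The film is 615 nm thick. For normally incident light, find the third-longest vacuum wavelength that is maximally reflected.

669 nm

At the upper boundary (n = 1.0 to n = 1.36) the reflected ray undergoes a half-wave phase shift.
Ray reflecting at the bottom interface goes from n = 1.36 toward n = 1.0: no phase shift.
Net: one phase inversion between the two reflected rays.
For maximum reflection here: 2 n t = (m + ½) λ.
λ = 2 n t / (m + ½). The third-longest wavelength is m = 2: λ = 2 × 1.36 × 615 / 2.50 = 669 nm.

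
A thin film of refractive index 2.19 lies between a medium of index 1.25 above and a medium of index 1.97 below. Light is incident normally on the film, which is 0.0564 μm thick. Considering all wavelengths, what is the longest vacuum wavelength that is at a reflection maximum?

494 nm

At the upper boundary (n = 1.25 to n = 2.19) the reflected ray undergoes a half-wave phase shift.
Ray reflecting at the bottom interface goes from n = 2.19 toward n = 1.97: no phase shift.
Exactly one π shift → a net half-wave offset.
With one net inversion, constructive interference in reflection requires 2 n t = (m + ½) λ.
λ = 2 n t / (m + ½). The longest wavelength is m = 0: λ = 2 × 2.19 × 56.4 / 0.500 = 494 nm.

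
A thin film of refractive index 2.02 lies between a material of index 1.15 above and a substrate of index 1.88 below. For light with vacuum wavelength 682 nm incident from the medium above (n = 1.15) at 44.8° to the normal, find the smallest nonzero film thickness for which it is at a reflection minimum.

184 nm

Top surface (1.15 → 2.02): reflection off a higher-index medium gives a half-wave phase shift.
Ray reflecting at the bottom interface goes from n = 2.02 toward n = 1.88: no phase shift.
The two reflections differ by half a wavelength.
With one net inversion, destructive interference in reflection requires 2 n t cos θ_r = m λ.
Snell's law: 1.15 sin 44.8° = 2.02 sin θ_r → sin θ_r = 0.401, cos θ_r = 0.916.
Minimum nonzero at m = 1: t = λ / (2 n cos θ_r) = 682 / (2 × 2.02 × 0.916) = 184 nm.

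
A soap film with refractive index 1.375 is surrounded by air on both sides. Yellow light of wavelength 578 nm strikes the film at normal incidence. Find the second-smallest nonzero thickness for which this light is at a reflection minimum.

420 nm

At the upper boundary (n = 1.0 to n = 1.375) the reflected ray undergoes a half-wave phase shift.
Bottom surface (1.375 → 1.0): reflection off a lower-index medium gives no phase shift.
Exactly one π shift → a net half-wave offset.
With one net inversion, destructive interference in reflection requires 2 n t = m λ.
The second-smallest nonzero thickness corresponds to m = 2: t = m λ / (2 n) = 2.00 × 578 / (2 × 1.375) = 420 nm.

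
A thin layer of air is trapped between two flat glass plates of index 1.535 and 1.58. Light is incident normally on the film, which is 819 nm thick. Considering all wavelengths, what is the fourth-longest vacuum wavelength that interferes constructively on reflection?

468 nm

Top surface (1.535 → 1.0): reflection off a lower-index medium gives no phase shift.
Ray reflecting at the bottom interface goes from n = 1.0 toward n = 1.58: a half-wave phase shift.
Exactly one π shift → a net half-wave offset.
With one net inversion, constructive interference in reflection requires 2 n t = (m + ½) λ.
λ = 2 n t / (m + ½). The fourth-longest wavelength is m = 3: λ = 2 × 1.0 × 819 / 3.50 = 468 nm.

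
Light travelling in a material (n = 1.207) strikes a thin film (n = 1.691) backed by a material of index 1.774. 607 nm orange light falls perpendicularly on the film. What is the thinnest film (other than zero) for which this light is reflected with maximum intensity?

179 nm

At the upper boundary (n = 1.207 to n = 1.691) the reflected ray undergoes a half-wave phase shift.
Bottom surface (1.691 → 1.774): reflection off a higher-index medium gives a half-wave phase shift.
Net: no relative phase inversion (both shifts match).
For maximum reflection here: 2 n t = m λ.
Minimum nonzero at m = 1: t = λ / (2 n) = 607 / (2 × 1.691) = 179 nm.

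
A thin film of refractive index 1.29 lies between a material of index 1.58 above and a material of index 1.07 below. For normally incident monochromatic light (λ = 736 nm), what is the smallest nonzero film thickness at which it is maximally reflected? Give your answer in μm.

At the upper boundary (n = 1.58 to n = 1.29) the reflected ray undergoes no phase shift.
At the lower boundary (n = 1.29 to n = 1.07) the reflected ray undergoes no phase shift.
Net: no relative phase inversion (both shifts match).
With no net inversion, constructive interference in reflection requires 2 n t = m λ.
The smallest nonzero thickness corresponds to m = 1: t = m λ / (2 n) = 1.00 × 736 / (2 × 1.29) = 285 nm.

0.285 μm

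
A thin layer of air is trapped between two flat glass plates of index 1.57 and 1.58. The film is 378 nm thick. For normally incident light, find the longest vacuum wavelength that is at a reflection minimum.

Ray reflecting at the top interface goes from n = 1.57 toward n = 1.0: no phase shift.
Ray reflecting at the bottom interface goes from n = 1.0 toward n = 1.58: a half-wave phase shift.
Exactly one π shift → a net half-wave offset.
With one net inversion, destructive interference in reflection requires 2 n t = m λ.
λ = 2 n t / m. The longest wavelength is m = 1: λ = 2 × 1.0 × 378 / 1.00 = 756 nm.

756 nm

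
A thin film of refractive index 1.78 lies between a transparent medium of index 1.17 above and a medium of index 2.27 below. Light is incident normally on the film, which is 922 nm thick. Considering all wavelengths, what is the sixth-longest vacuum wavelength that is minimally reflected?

597 nm

At the upper boundary (n = 1.17 to n = 1.78) the reflected ray undergoes a half-wave phase shift.
Ray reflecting at the bottom interface goes from n = 1.78 toward n = 2.27: a half-wave phase shift.
Zero or two π shifts → no net half-wave offset.
With no net inversion, destructive interference in reflection requires 2 n t = (m + ½) λ.
λ = 2 n t / (m + ½). The sixth-longest wavelength is m = 5: λ = 2 × 1.78 × 922 / 5.50 = 597 nm.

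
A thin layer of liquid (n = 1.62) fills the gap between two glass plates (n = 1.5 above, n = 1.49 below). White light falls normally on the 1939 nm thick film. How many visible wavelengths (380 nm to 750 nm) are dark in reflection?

8

Top surface (1.5 → 1.62): reflection off a higher-index medium gives a half-wave phase shift.
Ray reflecting at the bottom interface goes from n = 1.62 toward n = 1.49: no phase shift.
The two reflections differ by half a wavelength.
So the condition for destructive reflection is 2 n t = m λ.
λ = 2 n t / m = 6282 / m nm.
m=8: 785 nm (IR); m=9: 698 nm (visible); m=10: 628 nm (visible); m=11: 571 nm (visible); m=12: 524 nm (visible); m=13: 483 nm (visible); m=14: 449 nm (visible); m=15: 419 nm (visible); m=16: 393 nm (visible); m=17: 370 nm (UV).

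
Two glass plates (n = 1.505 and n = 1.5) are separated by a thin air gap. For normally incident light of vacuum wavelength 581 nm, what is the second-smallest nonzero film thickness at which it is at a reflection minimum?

581 nm

At the upper boundary (n = 1.505 to n = 1.0) the reflected ray undergoes no phase shift.
Ray reflecting at the bottom interface goes from n = 1.0 toward n = 1.5: a half-wave phase shift.
Exactly one π shift → a net half-wave offset.
For weak reflection here: 2 n t = m λ.
The second-smallest nonzero thickness corresponds to m = 2: t = m λ / (2 n) = 2.00 × 581 / (2 × 1.0) = 581 nm.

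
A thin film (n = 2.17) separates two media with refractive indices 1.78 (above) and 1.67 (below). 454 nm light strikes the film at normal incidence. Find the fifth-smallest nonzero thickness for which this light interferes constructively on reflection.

Top surface (1.78 → 2.17): reflection off a higher-index medium gives a half-wave phase shift.
Ray reflecting at the bottom interface goes from n = 2.17 toward n = 1.67: no phase shift.
Exactly one π shift → a net half-wave offset.
So the condition for constructive reflection is 2 n t = (m + ½) λ.
The fifth-smallest nonzero thickness corresponds to m = 4: t = (m + ½) λ / (2 n) = 4.50 × 454 / (2 × 2.17) = 471 nm.

471 nm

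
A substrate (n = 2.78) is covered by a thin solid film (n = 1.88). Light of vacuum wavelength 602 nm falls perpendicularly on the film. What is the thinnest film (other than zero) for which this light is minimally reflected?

Top surface (1.0 → 1.88): reflection off a higher-index medium gives a half-wave phase shift.
At the lower boundary (n = 1.88 to n = 2.78) the reflected ray undergoes a half-wave phase shift.
Zero or two π shifts → no net half-wave offset.
So the condition for destructive reflection is 2 n t = (m + ½) λ.
Minimum at m = 0: t = λ / (4 n) = 602 / (4 × 1.88) = 80.1 nm.

80.1 nm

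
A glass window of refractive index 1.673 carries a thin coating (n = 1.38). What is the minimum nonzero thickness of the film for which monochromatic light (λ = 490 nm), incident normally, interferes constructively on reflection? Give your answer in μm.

0.178 μm

Ray reflecting at the top interface goes from n = 1.0 toward n = 1.38: a half-wave phase shift.
Bottom surface (1.38 → 1.673): reflection off a higher-index medium gives a half-wave phase shift.
The two reflections carry the same phase change, so no net offset.
With no net inversion, constructive interference in reflection requires 2 n t = m λ.
Minimum nonzero at m = 1: t = λ / (2 n) = 490 / (2 × 1.38) = 178 nm.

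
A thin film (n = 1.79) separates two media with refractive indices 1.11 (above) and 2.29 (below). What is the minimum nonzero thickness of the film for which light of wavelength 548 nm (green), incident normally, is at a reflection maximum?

At the upper boundary (n = 1.11 to n = 1.79) the reflected ray undergoes a half-wave phase shift.
Bottom surface (1.79 → 2.29): reflection off a higher-index medium gives a half-wave phase shift.
Net: no relative phase inversion (both shifts match).
So the condition for constructive reflection is 2 n t = m λ.
Minimum nonzero at m = 1: t = λ / (2 n) = 548 / (2 × 1.79) = 153 nm.

153 nm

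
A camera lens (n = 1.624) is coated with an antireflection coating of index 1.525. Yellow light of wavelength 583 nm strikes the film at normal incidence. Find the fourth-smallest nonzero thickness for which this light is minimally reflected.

Top surface (1.0 → 1.525): reflection off a higher-index medium gives a half-wave phase shift.
Bottom surface (1.525 → 1.624): reflection off a higher-index medium gives a half-wave phase shift.
The two reflections carry the same phase change, so no net offset.
So the condition for destructive reflection is 2 n t = (m + ½) λ.
The fourth-smallest nonzero thickness corresponds to m = 3: t = (m + ½) λ / (2 n) = 3.50 × 583 / (2 × 1.525) = 669 nm.

669 nm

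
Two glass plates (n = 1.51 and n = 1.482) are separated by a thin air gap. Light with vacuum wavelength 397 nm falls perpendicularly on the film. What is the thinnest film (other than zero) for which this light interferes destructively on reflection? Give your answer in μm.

0.199 μm

Ray reflecting at the top interface goes from n = 1.51 toward n = 1.0: no phase shift.
At the lower boundary (n = 1.0 to n = 1.482) the reflected ray undergoes a half-wave phase shift.
Net: one phase inversion between the two reflected rays.
With one net inversion, destructive interference in reflection requires 2 n t = m λ.
Minimum nonzero at m = 1: t = λ / (2 n) = 397 / (2 × 1.0) = 199 nm.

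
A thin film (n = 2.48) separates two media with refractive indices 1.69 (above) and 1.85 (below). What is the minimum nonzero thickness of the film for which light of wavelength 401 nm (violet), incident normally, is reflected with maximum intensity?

40.4 nm

Top surface (1.69 → 2.48): reflection off a higher-index medium gives a half-wave phase shift.
Ray reflecting at the bottom interface goes from n = 2.48 toward n = 1.85: no phase shift.
The two reflections differ by half a wavelength.
So the condition for constructive reflection is 2 n t = (m + ½) λ.
Minimum at m = 0: t = λ / (4 n) = 401 / (4 × 2.48) = 40.4 nm.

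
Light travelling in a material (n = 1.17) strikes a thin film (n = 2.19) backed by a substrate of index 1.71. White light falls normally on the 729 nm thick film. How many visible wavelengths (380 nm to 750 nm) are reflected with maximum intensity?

At the upper boundary (n = 1.17 to n = 2.19) the reflected ray undergoes a half-wave phase shift.
Bottom surface (2.19 → 1.71): reflection off a lower-index medium gives no phase shift.
The two reflections differ by half a wavelength.
For strong reflection here: 2 n t = (m + ½) λ.
λ = 2 n t / (m + ½) = 3193 / (m + ½) nm.
m=3: 912 nm (IR); m=4: 710 nm (visible); m=5: 581 nm (visible); m=6: 491 nm (visible); m=7: 426 nm (visible); m=8: 376 nm (UV).

4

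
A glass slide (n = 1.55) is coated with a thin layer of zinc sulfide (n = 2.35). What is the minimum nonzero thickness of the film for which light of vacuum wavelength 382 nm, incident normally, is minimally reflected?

Ray reflecting at the top interface goes from n = 1.0 toward n = 2.35: a half-wave phase shift.
Bottom surface (2.35 → 1.55): reflection off a lower-index medium gives no phase shift.
The two reflections differ by half a wavelength.
So the condition for destructive reflection is 2 n t = m λ.
Minimum nonzero at m = 1: t = λ / (2 n) = 382 / (2 × 2.35) = 81.3 nm.

81.3 nm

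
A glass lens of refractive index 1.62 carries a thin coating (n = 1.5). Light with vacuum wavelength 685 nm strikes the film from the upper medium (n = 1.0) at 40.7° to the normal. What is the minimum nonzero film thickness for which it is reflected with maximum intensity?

254 nm

Ray reflecting at the top interface goes from n = 1.0 toward n = 1.5: a half-wave phase shift.
Bottom surface (1.5 → 1.62): reflection off a higher-index medium gives a half-wave phase shift.
The two reflections carry the same phase change, so no net offset.
So the condition for constructive reflection is 2 n t cos θ_r = m λ.
Snell's law: 1.0 sin 40.7° = 1.5 sin θ_r → sin θ_r = 0.435, cos θ_r = 0.901.
Minimum nonzero at m = 1: t = λ / (2 n cos θ_r) = 685 / (2 × 1.5 × 0.901) = 254 nm.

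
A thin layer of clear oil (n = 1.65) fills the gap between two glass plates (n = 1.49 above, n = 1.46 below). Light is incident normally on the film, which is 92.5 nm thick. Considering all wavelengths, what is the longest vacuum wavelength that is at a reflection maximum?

Ray reflecting at the top interface goes from n = 1.49 toward n = 1.65: a half-wave phase shift.
Bottom surface (1.65 → 1.46): reflection off a lower-index medium gives no phase shift.
The two reflections differ by half a wavelength.
For strong reflection here: 2 n t = (m + ½) λ.
λ = 2 n t / (m + ½). The longest wavelength is m = 0: λ = 2 × 1.65 × 92.5 / 0.500 = 611 nm.

611 nm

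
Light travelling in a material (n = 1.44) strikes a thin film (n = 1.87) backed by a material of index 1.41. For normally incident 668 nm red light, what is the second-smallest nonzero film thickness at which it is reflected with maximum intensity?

268 nm

Top surface (1.44 → 1.87): reflection off a higher-index medium gives a half-wave phase shift.
Ray reflecting at the bottom interface goes from n = 1.87 toward n = 1.41: no phase shift.
The two reflections differ by half a wavelength.
For maximum reflection here: 2 n t = (m + ½) λ.
The second-smallest nonzero thickness corresponds to m = 1: t = (m + ½) λ / (2 n) = 1.50 × 668 / (2 × 1.87) = 268 nm.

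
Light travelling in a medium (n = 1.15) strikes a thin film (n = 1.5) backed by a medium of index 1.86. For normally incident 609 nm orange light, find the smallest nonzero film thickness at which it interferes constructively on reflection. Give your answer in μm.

At the upper boundary (n = 1.15 to n = 1.5) the reflected ray undergoes a half-wave phase shift.
Ray reflecting at the bottom interface goes from n = 1.5 toward n = 1.86: a half-wave phase shift.
The two reflections carry the same phase change, so no net offset.
For bright reflection here: 2 n t = m λ.
Minimum nonzero at m = 1: t = λ / (2 n) = 609 / (2 × 1.5) = 203 nm.

0.203 μm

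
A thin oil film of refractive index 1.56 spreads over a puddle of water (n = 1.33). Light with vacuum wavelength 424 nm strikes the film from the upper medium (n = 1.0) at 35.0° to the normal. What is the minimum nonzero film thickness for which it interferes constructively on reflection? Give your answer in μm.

Top surface (1.0 → 1.56): reflection off a higher-index medium gives a half-wave phase shift.
Ray reflecting at the bottom interface goes from n = 1.56 toward n = 1.33: no phase shift.
Exactly one π shift → a net half-wave offset.
With one net inversion, constructive interference in reflection requires 2 n t cos θ_r = (m + ½) λ.
Snell's law: 1.0 sin 35.0° = 1.56 sin θ_r → sin θ_r = 0.368, cos θ_r = 0.930.
Minimum at m = 0: t = λ / (4 n cos θ_r) = 424 / (4 × 1.56 × 0.930) = 73.1 nm.

0.0731 μm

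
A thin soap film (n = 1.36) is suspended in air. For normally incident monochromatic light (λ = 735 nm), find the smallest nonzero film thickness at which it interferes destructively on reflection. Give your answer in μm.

Ray reflecting at the top interface goes from n = 1.0 toward n = 1.36: a half-wave phase shift.
At the lower boundary (n = 1.36 to n = 1.0) the reflected ray undergoes no phase shift.
Exactly one π shift → a net half-wave offset.
With one net inversion, destructive interference in reflection requires 2 n t = m λ.
Minimum nonzero at m = 1: t = λ / (2 n) = 735 / (2 × 1.36) = 270 nm.

0.270 μm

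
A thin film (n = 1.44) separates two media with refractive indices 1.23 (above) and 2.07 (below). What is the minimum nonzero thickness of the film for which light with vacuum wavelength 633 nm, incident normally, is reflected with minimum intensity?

110 nm

Top surface (1.23 → 1.44): reflection off a higher-index medium gives a half-wave phase shift.
At the lower boundary (n = 1.44 to n = 2.07) the reflected ray undergoes a half-wave phase shift.
Zero or two π shifts → no net half-wave offset.
For dark reflection here: 2 n t = (m + ½) λ.
Minimum at m = 0: t = λ / (4 n) = 633 / (4 × 1.44) = 110 nm.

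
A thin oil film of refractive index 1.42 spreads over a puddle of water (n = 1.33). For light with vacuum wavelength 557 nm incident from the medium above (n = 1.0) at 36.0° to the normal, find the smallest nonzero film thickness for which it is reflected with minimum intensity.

Top surface (1.0 → 1.42): reflection off a higher-index medium gives a half-wave phase shift.
Bottom surface (1.42 → 1.33): reflection off a lower-index medium gives no phase shift.
Net: one phase inversion between the two reflected rays.
For dark reflection here: 2 n t cos θ_r = m λ.
Snell's law: 1.0 sin 36.0° = 1.42 sin θ_r → sin θ_r = 0.414, cos θ_r = 0.910.
Minimum nonzero at m = 1: t = λ / (2 n cos θ_r) = 557 / (2 × 1.42 × 0.910) = 215 nm.

215 nm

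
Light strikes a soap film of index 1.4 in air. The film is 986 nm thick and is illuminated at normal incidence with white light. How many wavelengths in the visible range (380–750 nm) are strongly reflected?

3

Ray reflecting at the top interface goes from n = 1.0 toward n = 1.4: a half-wave phase shift.
At the lower boundary (n = 1.4 to n = 1.0) the reflected ray undergoes no phase shift.
Net: one phase inversion between the two reflected rays.
For strong reflection here: 2 n t = (m + ½) λ.
λ = 2 n t / (m + ½) = 2761 / (m + ½) nm.
m=3: 789 nm (IR); m=4: 614 nm (visible); m=5: 502 nm (visible); m=6: 425 nm (visible); m=7: 368 nm (UV).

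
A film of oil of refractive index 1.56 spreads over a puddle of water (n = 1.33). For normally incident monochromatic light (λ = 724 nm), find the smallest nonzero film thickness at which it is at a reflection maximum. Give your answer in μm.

Top surface (1.0 → 1.56): reflection off a higher-index medium gives a half-wave phase shift.
At the lower boundary (n = 1.56 to n = 1.33) the reflected ray undergoes no phase shift.
Exactly one π shift → a net half-wave offset.
With one net inversion, constructive interference in reflection requires 2 n t = (m + ½) λ.
Minimum at m = 0: t = λ / (4 n) = 724 / (4 × 1.56) = 116 nm.

0.116 μm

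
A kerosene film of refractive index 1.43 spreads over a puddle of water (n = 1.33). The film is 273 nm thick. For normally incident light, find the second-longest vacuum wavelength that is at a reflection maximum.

521 nm

Top surface (1.0 → 1.43): reflection off a higher-index medium gives a half-wave phase shift.
Bottom surface (1.43 → 1.33): reflection off a lower-index medium gives no phase shift.
Exactly one π shift → a net half-wave offset.
So the condition for constructive reflection is 2 n t = (m + ½) λ.
λ = 2 n t / (m + ½). The second-longest wavelength is m = 1: λ = 2 × 1.43 × 273 / 1.50 = 521 nm.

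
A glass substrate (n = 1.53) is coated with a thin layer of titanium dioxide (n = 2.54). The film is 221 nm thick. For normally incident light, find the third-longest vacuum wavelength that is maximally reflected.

449 nm

Top surface (1.0 → 2.54): reflection off a higher-index medium gives a half-wave phase shift.
At the lower boundary (n = 2.54 to n = 1.53) the reflected ray undergoes no phase shift.
Net: one phase inversion between the two reflected rays.
For bright reflection here: 2 n t = (m + ½) λ.
λ = 2 n t / (m + ½). The third-longest wavelength is m = 2: λ = 2 × 2.54 × 221 / 2.50 = 449 nm.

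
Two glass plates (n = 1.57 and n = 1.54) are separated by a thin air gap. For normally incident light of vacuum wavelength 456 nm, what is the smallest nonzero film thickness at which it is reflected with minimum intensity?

228 nm

Ray reflecting at the top interface goes from n = 1.57 toward n = 1.0: no phase shift.
Bottom surface (1.0 → 1.54): reflection off a higher-index medium gives a half-wave phase shift.
Exactly one π shift → a net half-wave offset.
With one net inversion, destructive interference in reflection requires 2 n t = m λ.
The smallest nonzero thickness corresponds to m = 1: t = m λ / (2 n) = 1.00 × 456 / (2 × 1.0) = 228 nm.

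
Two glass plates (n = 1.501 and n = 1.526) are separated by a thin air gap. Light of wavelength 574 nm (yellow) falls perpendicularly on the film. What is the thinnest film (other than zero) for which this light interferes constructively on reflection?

At the upper boundary (n = 1.501 to n = 1.0) the reflected ray undergoes no phase shift.
Ray reflecting at the bottom interface goes from n = 1.0 toward n = 1.526: a half-wave phase shift.
The two reflections differ by half a wavelength.
For strong reflection here: 2 n t = (m + ½) λ.
Minimum at m = 0: t = λ / (4 n) = 574 / (4 × 1.0) = 144 nm.

144 nm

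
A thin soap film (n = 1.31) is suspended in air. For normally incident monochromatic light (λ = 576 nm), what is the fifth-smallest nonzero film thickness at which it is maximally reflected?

At the upper boundary (n = 1.0 to n = 1.31) the reflected ray undergoes a half-wave phase shift.
At the lower boundary (n = 1.31 to n = 1.0) the reflected ray undergoes no phase shift.
The two reflections differ by half a wavelength.
So the condition for constructive reflection is 2 n t = (m + ½) λ.
The fifth-smallest nonzero thickness corresponds to m = 4: t = (m + ½) λ / (2 n) = 4.50 × 576 / (2 × 1.31) = 989 nm.

989 nm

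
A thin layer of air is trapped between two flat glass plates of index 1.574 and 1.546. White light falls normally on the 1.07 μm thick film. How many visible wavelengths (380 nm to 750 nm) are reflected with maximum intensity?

Top surface (1.574 → 1.0): reflection off a lower-index medium gives no phase shift.
Bottom surface (1.0 → 1.546): reflection off a higher-index medium gives a half-wave phase shift.
Exactly one π shift → a net half-wave offset.
With one net inversion, constructive interference in reflection requires 2 n t = (m + ½) λ.
λ = 2 n t / (m + ½) = 2140 / (m + ½) nm.
m=2: 856 nm (IR); m=3: 611 nm (visible); m=4: 476 nm (visible); m=5: 389 nm (visible); m=6: 329 nm (UV).

3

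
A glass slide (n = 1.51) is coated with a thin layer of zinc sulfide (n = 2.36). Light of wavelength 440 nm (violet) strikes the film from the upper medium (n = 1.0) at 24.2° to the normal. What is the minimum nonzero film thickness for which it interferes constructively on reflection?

Ray reflecting at the top interface goes from n = 1.0 toward n = 2.36: a half-wave phase shift.
At the lower boundary (n = 2.36 to n = 1.51) the reflected ray undergoes no phase shift.
Net: one phase inversion between the two reflected rays.
So the condition for constructive reflection is 2 n t cos θ_r = (m + ½) λ.
Snell's law: 1.0 sin 24.2° = 2.36 sin θ_r → sin θ_r = 0.174, cos θ_r = 0.985.
Minimum at m = 0: t = λ / (4 n cos θ_r) = 440 / (4 × 2.36 × 0.985) = 47.3 nm.

47.3 nm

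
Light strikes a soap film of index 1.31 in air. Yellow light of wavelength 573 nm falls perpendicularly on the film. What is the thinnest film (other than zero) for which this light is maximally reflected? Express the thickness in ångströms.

1094 Å

Ray reflecting at the top interface goes from n = 1.0 toward n = 1.31: a half-wave phase shift.
Ray reflecting at the bottom interface goes from n = 1.31 toward n = 1.0: no phase shift.
The two reflections differ by half a wavelength.
For bright reflection here: 2 n t = (m + ½) λ.
Minimum at m = 0: t = λ / (4 n) = 573 / (4 × 1.31) = 109 nm.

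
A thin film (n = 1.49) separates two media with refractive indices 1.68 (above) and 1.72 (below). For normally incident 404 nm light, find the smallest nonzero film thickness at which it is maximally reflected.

Ray reflecting at the top interface goes from n = 1.68 toward n = 1.49: no phase shift.
Ray reflecting at the bottom interface goes from n = 1.49 toward n = 1.72: a half-wave phase shift.
Exactly one π shift → a net half-wave offset.
For maximum reflection here: 2 n t = (m + ½) λ.
Minimum at m = 0: t = λ / (4 n) = 404 / (4 × 1.49) = 67.8 nm.

67.8 nm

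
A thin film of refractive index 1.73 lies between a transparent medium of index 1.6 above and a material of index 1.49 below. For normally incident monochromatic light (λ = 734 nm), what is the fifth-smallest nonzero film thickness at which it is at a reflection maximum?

Top surface (1.6 → 1.73): reflection off a higher-index medium gives a half-wave phase shift.
Ray reflecting at the bottom interface goes from n = 1.73 toward n = 1.49: no phase shift.
Net: one phase inversion between the two reflected rays.
With one net inversion, constructive interference in reflection requires 2 n t = (m + ½) λ.
The fifth-smallest nonzero thickness corresponds to m = 4: t = (m + ½) λ / (2 n) = 4.50 × 734 / (2 × 1.73) = 955 nm.

955 nm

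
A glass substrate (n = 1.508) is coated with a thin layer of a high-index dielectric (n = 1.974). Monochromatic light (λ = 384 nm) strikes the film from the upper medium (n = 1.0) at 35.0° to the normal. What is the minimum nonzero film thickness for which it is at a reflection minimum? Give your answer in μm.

Top surface (1.0 → 1.974): reflection off a higher-index medium gives a half-wave phase shift.
Ray reflecting at the bottom interface goes from n = 1.974 toward n = 1.508: no phase shift.
Net: one phase inversion between the two reflected rays.
With one net inversion, destructive interference in reflection requires 2 n t cos θ_r = m λ.
Snell's law: 1.0 sin 35.0° = 1.974 sin θ_r → sin θ_r = 0.291, cos θ_r = 0.957.
Minimum nonzero at m = 1: t = λ / (2 n cos θ_r) = 384 / (2 × 1.974 × 0.957) = 102 nm.

0.102 μm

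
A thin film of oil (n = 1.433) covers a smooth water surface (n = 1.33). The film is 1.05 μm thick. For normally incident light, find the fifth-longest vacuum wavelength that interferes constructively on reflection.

Ray reflecting at the top interface goes from n = 1.0 toward n = 1.433: a half-wave phase shift.
Ray reflecting at the bottom interface goes from n = 1.433 toward n = 1.33: no phase shift.
Exactly one π shift → a net half-wave offset.
With one net inversion, constructive interference in reflection requires 2 n t = (m + ½) λ.
λ = 2 n t / (m + ½). The fifth-longest wavelength is m = 4: λ = 2 × 1.433 × 1050 / 4.50 = 669 nm.

669 nm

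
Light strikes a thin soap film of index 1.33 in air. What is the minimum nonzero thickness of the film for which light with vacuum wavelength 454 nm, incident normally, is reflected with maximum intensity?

85.3 nm

Top surface (1.0 → 1.33): reflection off a higher-index medium gives a half-wave phase shift.
Ray reflecting at the bottom interface goes from n = 1.33 toward n = 1.0: no phase shift.
Net: one phase inversion between the two reflected rays.
So the condition for constructive reflection is 2 n t = (m + ½) λ.
Minimum at m = 0: t = λ / (4 n) = 454 / (4 × 1.33) = 85.3 nm.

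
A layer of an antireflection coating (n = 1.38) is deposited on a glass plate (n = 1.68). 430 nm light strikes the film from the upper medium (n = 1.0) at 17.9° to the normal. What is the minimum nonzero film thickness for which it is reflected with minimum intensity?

Ray reflecting at the top interface goes from n = 1.0 toward n = 1.38: a half-wave phase shift.
At the lower boundary (n = 1.38 to n = 1.68) the reflected ray undergoes a half-wave phase shift.
Net: no relative phase inversion (both shifts match).
So the condition for destructive reflection is 2 n t cos θ_r = (m + ½) λ.
Snell's law: 1.0 sin 17.9° = 1.38 sin θ_r → sin θ_r = 0.223, cos θ_r = 0.975.
Minimum at m = 0: t = λ / (4 n cos θ_r) = 430 / (4 × 1.38 × 0.975) = 79.9 nm.

79.9 nm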